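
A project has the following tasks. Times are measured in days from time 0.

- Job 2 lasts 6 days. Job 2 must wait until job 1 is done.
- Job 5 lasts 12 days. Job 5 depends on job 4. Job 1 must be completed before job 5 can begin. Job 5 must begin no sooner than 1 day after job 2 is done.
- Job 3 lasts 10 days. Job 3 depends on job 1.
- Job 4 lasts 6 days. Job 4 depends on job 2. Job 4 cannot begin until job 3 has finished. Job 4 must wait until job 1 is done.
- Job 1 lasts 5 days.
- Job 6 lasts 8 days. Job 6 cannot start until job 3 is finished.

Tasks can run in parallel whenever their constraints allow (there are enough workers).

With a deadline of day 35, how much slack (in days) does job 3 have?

2

Job 1 can start immediately at day 0; it finishes at day 5.
After job 1 (finishes day 5), job 3 can start at day 5 and finishes at day 15.

Working backward from the deadline:
To finish by day 35, job 5 (duration 12) must start no later than day 23.
Job 4 has to be done before job 5 (must start by day 23). That means finishing by day 23, i.e. starting by 23 − 6 = day 17.
Job 6 must finish by day 35; it takes 8 days, so it must start by 35 − 8 = day 27.
Job 3 must finish in time for job 4 (must start by day 17); job 6 (must start by day 27). The tightest is day 17, so job 3 must start by 17 − 10 = day 7.
So job 3 can start as early as day 5 and as late as day 7, giving 7 − 5 = 2 days of slack.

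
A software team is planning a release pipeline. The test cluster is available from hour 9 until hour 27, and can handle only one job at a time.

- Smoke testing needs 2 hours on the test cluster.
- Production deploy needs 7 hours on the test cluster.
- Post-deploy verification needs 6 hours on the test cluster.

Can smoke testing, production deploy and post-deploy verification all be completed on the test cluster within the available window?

Yes

The test cluster window is 27 − 9 = 18 hours.
Running back to back, the jobs need 2 + 7 + 6 = 15 hours on the test cluster.
Since 15 ≤ 18, they fit within the window.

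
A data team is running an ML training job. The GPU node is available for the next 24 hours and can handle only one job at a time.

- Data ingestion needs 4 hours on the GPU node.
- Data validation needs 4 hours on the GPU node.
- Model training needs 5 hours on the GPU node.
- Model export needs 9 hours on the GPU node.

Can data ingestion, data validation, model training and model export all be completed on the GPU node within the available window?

Yes

Running back to back, the jobs need 4 + 4 + 5 + 9 = 22 hours on the GPU node.
Since 22 ≤ 24, they fit within the window.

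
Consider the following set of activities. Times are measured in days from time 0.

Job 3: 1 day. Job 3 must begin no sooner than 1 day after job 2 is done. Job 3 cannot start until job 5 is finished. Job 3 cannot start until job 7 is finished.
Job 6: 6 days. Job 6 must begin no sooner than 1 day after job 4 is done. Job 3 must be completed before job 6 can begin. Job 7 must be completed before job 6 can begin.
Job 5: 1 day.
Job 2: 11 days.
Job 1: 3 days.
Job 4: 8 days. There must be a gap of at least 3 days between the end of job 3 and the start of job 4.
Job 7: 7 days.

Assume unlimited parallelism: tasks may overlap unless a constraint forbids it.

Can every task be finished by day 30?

Job 7 can start immediately at day 0; it finishes at day 7.
Job 5 can start immediately at day 0; it finishes at day 1.
Job 2 can start immediately at day 0; it finishes at day 11.
Job 3 needs all of job 2 (finishes day 11, plus 1-day gap → day 12); job 5 (finishes day 1); job 7 (finishes day 7). That puts its earliest start at day 12; it finishes at 12 + 1 = day 13.
Job 4 waits on job 3 (finishes day 13, plus 3-day gap → day 16), so it starts at day 16 and finishes at 16 + 8 = day 24.
Job 6 has to wait for job 4 (finishes day 24, plus 1-day gap → day 25); job 3 (finishes day 13); job 7 (finishes day 7). The latest of these is day 25, so job 6 runs day 25 to 25 + 6 = day 31.
Job 1 has no prerequisites, so it starts at day 0 and finishes at day 3.
The earliest everything can be done is day 31, which is after the deadline of 30, so it is not possible.

No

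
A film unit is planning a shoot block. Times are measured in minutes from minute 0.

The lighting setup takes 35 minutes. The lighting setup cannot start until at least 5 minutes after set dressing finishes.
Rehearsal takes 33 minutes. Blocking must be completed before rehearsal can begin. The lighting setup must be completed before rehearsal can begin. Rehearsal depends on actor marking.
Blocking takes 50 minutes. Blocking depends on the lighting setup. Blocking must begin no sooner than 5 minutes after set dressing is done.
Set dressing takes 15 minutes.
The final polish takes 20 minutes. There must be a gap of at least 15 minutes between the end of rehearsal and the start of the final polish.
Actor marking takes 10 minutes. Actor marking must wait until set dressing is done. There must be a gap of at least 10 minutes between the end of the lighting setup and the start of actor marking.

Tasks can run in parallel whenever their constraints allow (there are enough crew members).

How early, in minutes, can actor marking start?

Set dressing has no prerequisites, so it starts at minute 0 and finishes at minute 15.
The lighting setup waits on set dressing (finishes minute 15, plus 5-minute gap → minute 20), so it starts at minute 20 and finishes at 20 + 35 = minute 55.
Actor marking waits on set dressing (finishes minute 15); the lighting setup (finishes minute 55, plus 10-minute gap → minute 65). The latest of these is minute 65, which is the earliest actor marking can start.

65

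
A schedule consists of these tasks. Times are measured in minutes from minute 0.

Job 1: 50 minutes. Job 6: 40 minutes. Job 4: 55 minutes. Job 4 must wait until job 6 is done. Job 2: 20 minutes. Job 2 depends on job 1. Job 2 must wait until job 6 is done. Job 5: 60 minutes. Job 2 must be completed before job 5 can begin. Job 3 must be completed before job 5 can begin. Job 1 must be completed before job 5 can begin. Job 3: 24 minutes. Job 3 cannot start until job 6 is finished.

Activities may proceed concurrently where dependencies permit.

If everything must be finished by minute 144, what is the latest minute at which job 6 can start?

To finish by minute 144, job 5 (duration 60) must start no later than minute 84.
Since job 5 (must start by minute 84) depends on it, job 2 must finish by minute 84. Backing off its 20-minute duration gives a latest start of minute 64.
Job 3 must finish before job 5 (must start by minute 84). With a 24-minute duration, job 3 must start by 84 − 24 = minute 60.
Nothing follows job 4; the deadline of minute 144 is its only limit. It must start by 144 − 55 = minute 89.
Job 6 must finish in time for job 2 (must start by minute 64); job 3 (must start by minute 60); job 4 (must start by minute 89). The tightest is minute 60, so job 6 must start by 60 − 40 = minute 20.

20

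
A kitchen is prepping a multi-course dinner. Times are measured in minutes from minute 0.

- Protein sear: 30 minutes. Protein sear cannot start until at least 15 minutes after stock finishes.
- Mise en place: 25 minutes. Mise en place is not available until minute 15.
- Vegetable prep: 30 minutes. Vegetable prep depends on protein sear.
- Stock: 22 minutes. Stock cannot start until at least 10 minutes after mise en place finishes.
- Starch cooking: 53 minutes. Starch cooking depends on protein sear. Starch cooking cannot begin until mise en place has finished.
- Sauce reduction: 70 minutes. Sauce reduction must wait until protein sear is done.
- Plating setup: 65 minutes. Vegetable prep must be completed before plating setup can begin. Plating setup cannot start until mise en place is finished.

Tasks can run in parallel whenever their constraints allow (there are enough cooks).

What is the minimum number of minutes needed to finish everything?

212

After its own release at minute 15, mise en place can start at minute 15 and finishes at minute 40.
Stock cannot begin until mise en place (finishes minute 40, plus 10-minute gap → minute 50). It runs from minute 50 to 50 + 22 = minute 72.
After stock (finishes minute 72, plus 15-minute gap → minute 87), protein sear can start at minute 87 and finishes at minute 117.
Starch cooking needs all of protein sear (finishes minute 117); mise en place (finishes minute 40). That puts its earliest start at minute 117; it finishes at 117 + 53 = minute 170.
Sauce reduction cannot begin until protein sear (finishes minute 117). It runs from minute 117 to 117 + 70 = minute 187.
Vegetable prep cannot begin until protein sear (finishes minute 117). It runs from minute 117 to 117 + 30 = minute 147.
Plating setup cannot start until vegetable prep (finishes minute 147); mise en place (finishes minute 40). The controlling bound is minute 147, so plating setup finishes at 147 + 65 = minute 212.
All tasks are finished once the last one completes. Finish times: Mise en place at 40, Stock at 72, Protein sear at 117, Vegetable prep at 147, Sauce reduction at 187, Starch cooking at 170, Plating setup at 212. The latest is minute 212.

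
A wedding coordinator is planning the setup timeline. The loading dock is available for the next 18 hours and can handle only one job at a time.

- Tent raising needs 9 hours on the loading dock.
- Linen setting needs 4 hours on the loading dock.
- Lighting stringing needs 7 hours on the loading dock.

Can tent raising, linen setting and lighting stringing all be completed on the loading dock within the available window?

No

Running back to back, the jobs need 9 + 4 + 7 = 20 hours on the loading dock.
Since 20 > 18, they cannot all fit.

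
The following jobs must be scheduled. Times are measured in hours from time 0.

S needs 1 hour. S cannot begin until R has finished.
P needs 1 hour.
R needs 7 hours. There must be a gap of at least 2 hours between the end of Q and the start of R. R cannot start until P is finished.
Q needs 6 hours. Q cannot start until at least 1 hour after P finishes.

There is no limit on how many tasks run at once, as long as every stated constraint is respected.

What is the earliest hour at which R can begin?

10

Nothing blocks P, so it runs from hour 0 to hour 1.
Q waits on P (finishes hour 1, plus 1-hour gap → hour 2), so it starts at hour 2 and finishes at 2 + 6 = hour 8.
R waits on Q (finishes hour 8, plus 2-hour gap → hour 10); P (finishes hour 1). The latest of these is hour 10, which is the earliest R can start.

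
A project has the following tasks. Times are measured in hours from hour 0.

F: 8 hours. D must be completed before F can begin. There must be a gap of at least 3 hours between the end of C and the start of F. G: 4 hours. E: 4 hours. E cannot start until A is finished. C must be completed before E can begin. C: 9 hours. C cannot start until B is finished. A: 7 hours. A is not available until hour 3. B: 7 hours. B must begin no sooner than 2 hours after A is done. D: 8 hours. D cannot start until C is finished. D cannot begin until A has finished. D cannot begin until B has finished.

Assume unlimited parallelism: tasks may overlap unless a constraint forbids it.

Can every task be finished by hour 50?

G has no prerequisites, so it starts at hour 0 and finishes at hour 4.
After its own release at hour 3, A can start at hour 3 and finishes at hour 10.
B waits on A (finishes hour 10, plus 2-hour gap → hour 12), so it starts at hour 12 and finishes at 12 + 7 = hour 19.
C waits on B (finishes hour 19), so it starts at hour 19 and finishes at 19 + 9 = hour 28.
E needs all of A (finishes hour 10); C (finishes hour 28). That puts its earliest start at hour 28; it finishes at 28 + 4 = hour 32.
D has to wait for C (finishes hour 28); A (finishes hour 10); B (finishes hour 19). The latest of these is hour 28, so D runs hour 28 to 28 + 8 = hour 36.
For F: D (finishes hour 36); C (finishes hour 28, plus 3-hour gap → hour 31). Taking the maximum gives a start of hour 36, and it finishes at 36 + 8 = hour 44.
Every task is finished by hour 44, which is no later than the deadline of 50, so the schedule is feasible.

Yes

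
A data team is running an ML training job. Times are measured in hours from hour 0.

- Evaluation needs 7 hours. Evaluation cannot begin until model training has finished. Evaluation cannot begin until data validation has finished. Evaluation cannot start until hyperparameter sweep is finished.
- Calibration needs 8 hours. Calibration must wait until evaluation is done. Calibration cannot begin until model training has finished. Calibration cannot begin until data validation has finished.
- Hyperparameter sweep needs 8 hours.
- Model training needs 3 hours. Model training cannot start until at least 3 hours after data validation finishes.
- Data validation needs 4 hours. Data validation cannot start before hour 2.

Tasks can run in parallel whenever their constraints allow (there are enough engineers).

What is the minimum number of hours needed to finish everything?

27

Hyperparameter sweep can start immediately at hour 0; it finishes at hour 8.
Data validation waits on its own release at hour 2, so it starts at hour 2 and finishes at 2 + 4 = hour 6.
Model training waits on data validation (finishes hour 6, plus 3-hour gap → hour 9), so it starts at hour 9 and finishes at 9 + 3 = hour 12.
Evaluation has to wait for model training (finishes hour 12); data validation (finishes hour 6); hyperparameter sweep (finishes hour 8). The latest of these is hour 12, so evaluation runs hour 12 to 12 + 7 = hour 19.
Calibration has to wait for evaluation (finishes hour 19); model training (finishes hour 12); data validation (finishes hour 6). The latest of these is hour 19, so calibration runs hour 19 to 19 + 8 = hour 27.
All tasks are finished once the last one completes. Finish times: Data validation at 6, Hyperparameter sweep at 8, Model training at 12, Evaluation at 19, Calibration at 27. The latest is hour 27.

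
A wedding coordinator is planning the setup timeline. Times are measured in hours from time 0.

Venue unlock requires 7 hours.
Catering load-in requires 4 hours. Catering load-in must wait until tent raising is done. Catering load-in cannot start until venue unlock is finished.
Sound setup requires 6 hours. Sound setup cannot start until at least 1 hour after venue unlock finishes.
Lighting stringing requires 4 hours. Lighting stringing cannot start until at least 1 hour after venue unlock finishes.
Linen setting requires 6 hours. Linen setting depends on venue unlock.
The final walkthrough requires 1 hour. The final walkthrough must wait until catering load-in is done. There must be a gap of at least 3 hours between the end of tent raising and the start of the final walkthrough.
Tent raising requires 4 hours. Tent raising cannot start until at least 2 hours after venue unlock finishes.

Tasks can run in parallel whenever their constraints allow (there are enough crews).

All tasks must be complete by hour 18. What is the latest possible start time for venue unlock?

0

The final walkthrough must finish by hour 18; it takes 1 hour, so it must start by 18 − 1 = hour 17.
Catering load-in must finish before the final walkthrough (must start by hour 17). With a 4-hour duration, catering load-in must start by 17 − 4 = hour 13.
Tent raising must finish in time for catering load-in (must start by hour 13); the final walkthrough (must start by hour 17, minus 3-hour gap → hour 14). The tightest is hour 13, so tent raising must start by 13 − 4 = hour 9.
To finish by hour 18, linen setting (duration 6) must start no later than hour 12.
Lighting stringing must finish by hour 18; it takes 4 hours, so it must start by 18 − 4 = hour 14.
Sound setup must finish by hour 18; it takes 6 hours, so it must start by 18 − 6 = hour 12.
Venue unlock must finish in time for tent raising (must start by hour 9, minus 2-hour gap → hour 7); linen setting (must start by hour 12); lighting stringing (must start by hour 14, minus 1-hour gap → hour 13); sound setup (must start by hour 12, minus 1-hour gap → hour 11); catering load-in (must start by hour 13). The tightest is hour 7, so venue unlock must start by 7 − 7 = hour 0.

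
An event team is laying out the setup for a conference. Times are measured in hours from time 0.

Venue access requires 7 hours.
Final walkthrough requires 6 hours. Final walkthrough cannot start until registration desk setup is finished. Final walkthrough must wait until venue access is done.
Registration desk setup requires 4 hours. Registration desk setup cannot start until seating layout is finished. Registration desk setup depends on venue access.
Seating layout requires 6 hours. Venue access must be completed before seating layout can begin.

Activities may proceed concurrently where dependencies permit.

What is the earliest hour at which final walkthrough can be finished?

23

Venue access has no prerequisites, so it starts at hour 0 and finishes at hour 7.
After venue access (finishes hour 7), seating layout can start at hour 7 and finishes at hour 13.
For registration desk setup: seating layout (finishes hour 13); venue access (finishes hour 7). Taking the maximum gives a start of hour 13, and it finishes at 13 + 4 = hour 17.
Final walkthrough needs all of registration desk setup (finishes hour 17); venue access (finishes hour 7). That puts its earliest start at hour 17; it finishes at 17 + 6 = hour 23.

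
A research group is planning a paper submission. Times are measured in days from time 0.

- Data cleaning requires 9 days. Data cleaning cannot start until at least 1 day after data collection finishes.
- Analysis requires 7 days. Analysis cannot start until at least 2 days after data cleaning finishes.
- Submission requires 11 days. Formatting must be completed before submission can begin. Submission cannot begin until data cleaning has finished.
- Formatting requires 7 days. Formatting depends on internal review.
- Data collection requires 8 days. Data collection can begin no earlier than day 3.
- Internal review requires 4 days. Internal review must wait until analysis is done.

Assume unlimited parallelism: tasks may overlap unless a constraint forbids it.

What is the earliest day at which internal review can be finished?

After its own release at day 3, data collection can start at day 3 and finishes at day 11.
Data cleaning cannot begin until data collection (finishes day 11, plus 1-day gap → day 12). It runs from day 12 to 12 + 9 = day 21.
Analysis cannot begin until data cleaning (finishes day 21, plus 2-day gap → day 23). It runs from day 23 to 23 + 7 = day 30.
After analysis (finishes day 30), internal review can start at day 30 and finishes at day 34.

34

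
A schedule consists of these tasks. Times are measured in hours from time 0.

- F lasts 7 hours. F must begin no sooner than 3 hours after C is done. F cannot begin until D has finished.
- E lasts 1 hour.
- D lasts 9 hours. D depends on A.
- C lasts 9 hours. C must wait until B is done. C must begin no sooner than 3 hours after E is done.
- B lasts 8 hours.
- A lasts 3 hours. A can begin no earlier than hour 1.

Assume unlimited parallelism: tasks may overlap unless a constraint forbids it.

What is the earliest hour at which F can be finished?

E has no prerequisites, so it starts at hour 0 and finishes at hour 1.
Nothing blocks B, so it runs from hour 0 to hour 8.
C has to wait for B (finishes hour 8); E (finishes hour 1, plus 3-hour gap → hour 4). The latest of these is hour 8, so C runs hour 8 to 8 + 9 = hour 17.
A cannot begin until its own release at hour 1. It runs from hour 1 to 1 + 3 = hour 4.
D cannot begin until A (finishes hour 4). It runs from hour 4 to 4 + 9 = hour 13.
For F: C (finishes hour 17, plus 3-hour gap → hour 20); D (finishes hour 13). Taking the maximum gives a start of hour 20, and it finishes at 20 + 7 = hour 27.

27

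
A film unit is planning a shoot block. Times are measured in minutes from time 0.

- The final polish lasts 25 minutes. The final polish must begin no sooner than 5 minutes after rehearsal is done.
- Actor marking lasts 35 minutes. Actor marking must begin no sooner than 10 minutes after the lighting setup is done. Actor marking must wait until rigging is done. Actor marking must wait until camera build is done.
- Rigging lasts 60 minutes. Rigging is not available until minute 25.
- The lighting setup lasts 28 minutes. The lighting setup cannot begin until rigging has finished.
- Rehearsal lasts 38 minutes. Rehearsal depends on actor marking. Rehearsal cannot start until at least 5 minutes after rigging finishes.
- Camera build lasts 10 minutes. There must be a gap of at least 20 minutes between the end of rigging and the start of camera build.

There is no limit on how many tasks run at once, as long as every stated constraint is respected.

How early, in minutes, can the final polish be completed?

Rigging cannot begin until its own release at minute 25. It runs from minute 25 to 25 + 60 = minute 85.
Camera build waits on rigging (finishes minute 85, plus 20-minute gap → minute 105), so it starts at minute 105 and finishes at 105 + 10 = minute 115.
After rigging (finishes minute 85), the lighting setup can start at minute 85 and finishes at minute 113.
Actor marking has to wait for the lighting setup (finishes minute 113, plus 10-minute gap → minute 123); rigging (finishes minute 85); camera build (finishes minute 115). The latest of these is minute 123, so actor marking runs minute 123 to 123 + 35 = minute 158.
Rehearsal needs all of actor marking (finishes minute 158); rigging (finishes minute 85, plus 5-minute gap → minute 90). That puts its earliest start at minute 158; it finishes at 158 + 38 = minute 196.
The final polish waits on rehearsal (finishes minute 196, plus 5-minute gap → minute 201), so it starts at minute 201 and finishes at 201 + 25 = minute 226.

226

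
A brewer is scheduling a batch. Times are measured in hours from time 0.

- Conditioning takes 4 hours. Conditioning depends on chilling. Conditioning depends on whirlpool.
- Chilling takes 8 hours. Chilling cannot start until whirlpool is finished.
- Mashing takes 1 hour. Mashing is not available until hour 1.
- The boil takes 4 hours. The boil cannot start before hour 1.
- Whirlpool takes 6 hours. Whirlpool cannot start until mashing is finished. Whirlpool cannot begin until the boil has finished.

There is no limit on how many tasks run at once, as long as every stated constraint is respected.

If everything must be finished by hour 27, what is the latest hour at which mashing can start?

8

Conditioning has no dependents, so it just needs to finish by hour 27. Starting by 27 − 4 = hour 23 achieves that.
Since conditioning (must start by hour 23) depends on it, chilling must finish by hour 23. Backing off its 8-hour duration gives a latest start of hour 15.
Whirlpool feeds chilling (must start by hour 15); conditioning (must start by hour 23). Taking the minimum, whirlpool must finish by hour 15 and start by 15 − 6 = hour 9.
Mashing must finish before whirlpool (must start by hour 9). With a 1-hour duration, mashing must start by 9 − 1 = hour 8.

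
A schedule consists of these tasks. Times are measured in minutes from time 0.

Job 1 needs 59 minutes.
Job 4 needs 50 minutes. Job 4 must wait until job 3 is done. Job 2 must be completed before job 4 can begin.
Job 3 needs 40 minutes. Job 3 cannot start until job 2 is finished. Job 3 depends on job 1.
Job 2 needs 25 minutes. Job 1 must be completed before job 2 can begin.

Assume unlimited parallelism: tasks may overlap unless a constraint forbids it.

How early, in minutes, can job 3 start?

Job 1 can start immediately at minute 0; it finishes at minute 59.
Job 2 cannot begin until job 1 (finishes minute 59). It runs from minute 59 to 59 + 25 = minute 84.
Job 3 waits on job 2 (finishes minute 84); job 1 (finishes minute 59). The latest of these is minute 84, which is the earliest job 3 can start.

84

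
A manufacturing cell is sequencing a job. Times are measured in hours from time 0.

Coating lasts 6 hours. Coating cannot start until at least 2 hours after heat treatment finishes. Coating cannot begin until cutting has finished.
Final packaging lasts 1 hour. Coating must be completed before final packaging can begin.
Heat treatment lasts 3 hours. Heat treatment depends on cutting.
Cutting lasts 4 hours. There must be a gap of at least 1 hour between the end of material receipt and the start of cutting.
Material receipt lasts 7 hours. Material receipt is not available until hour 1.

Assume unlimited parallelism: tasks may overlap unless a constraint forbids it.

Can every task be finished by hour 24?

No

Material receipt cannot begin until its own release at hour 1. It runs from hour 1 to 1 + 7 = hour 8.
After material receipt (finishes hour 8, plus 1-hour gap → hour 9), cutting can start at hour 9 and finishes at hour 13.
Heat treatment cannot begin until cutting (finishes hour 13). It runs from hour 13 to 13 + 3 = hour 16.
For coating: heat treatment (finishes hour 16, plus 2-hour gap → hour 18); cutting (finishes hour 13). Taking the maximum gives a start of hour 18, and it finishes at 18 + 6 = hour 24.
Final packaging waits on coating (finishes hour 24), so it starts at hour 24 and finishes at 24 + 1 = hour 25.
The earliest everything can be done is hour 25, which is after the deadline of 24, so it is not possible.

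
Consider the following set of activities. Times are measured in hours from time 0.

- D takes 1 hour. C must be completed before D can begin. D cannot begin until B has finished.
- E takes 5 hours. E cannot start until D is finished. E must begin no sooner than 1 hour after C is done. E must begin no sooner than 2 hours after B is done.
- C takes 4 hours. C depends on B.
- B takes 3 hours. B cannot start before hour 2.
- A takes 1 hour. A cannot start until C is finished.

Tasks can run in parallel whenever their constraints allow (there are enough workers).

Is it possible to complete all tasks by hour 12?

No

B waits on its own release at hour 2, so it starts at hour 2 and finishes at 2 + 3 = hour 5.
C cannot begin until B (finishes hour 5). It runs from hour 5 to 5 + 4 = hour 9.
D cannot start until C (finishes hour 9); B (finishes hour 5). The controlling bound is hour 9, so D finishes at 9 + 1 = hour 10.
E needs all of D (finishes hour 10); C (finishes hour 9, plus 1-hour gap → hour 10); B (finishes hour 5, plus 2-hour gap → hour 7). That puts its earliest start at hour 10; it finishes at 10 + 5 = hour 15.
A cannot begin until C (finishes hour 9). It runs from hour 9 to 9 + 1 = hour 10.
The earliest everything can be done is hour 15, which is after the deadline of 12, so it is not possible.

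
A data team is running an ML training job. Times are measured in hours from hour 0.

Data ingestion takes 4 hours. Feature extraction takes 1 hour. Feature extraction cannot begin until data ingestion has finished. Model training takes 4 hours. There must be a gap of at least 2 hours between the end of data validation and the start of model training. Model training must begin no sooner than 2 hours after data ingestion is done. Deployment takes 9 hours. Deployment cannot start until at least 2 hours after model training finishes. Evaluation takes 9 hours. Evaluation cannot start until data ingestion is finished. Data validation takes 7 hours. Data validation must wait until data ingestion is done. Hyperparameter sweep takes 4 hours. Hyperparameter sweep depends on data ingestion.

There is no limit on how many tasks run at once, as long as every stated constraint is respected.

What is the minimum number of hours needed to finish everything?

28

Nothing blocks data ingestion, so it runs from hour 0 to hour 4.
Evaluation waits on data ingestion (finishes hour 4), so it starts at hour 4 and finishes at 4 + 9 = hour 13.
After data ingestion (finishes hour 4), hyperparameter sweep can start at hour 4 and finishes at hour 8.
Feature extraction cannot begin until data ingestion (finishes hour 4). It runs from hour 4 to 4 + 1 = hour 5.
Data validation cannot begin until data ingestion (finishes hour 4). It runs from hour 4 to 4 + 7 = hour 11.
Model training cannot start until data validation (finishes hour 11, plus 2-hour gap → hour 13); data ingestion (finishes hour 4, plus 2-hour gap → hour 6). The controlling bound is hour 13, so model training finishes at 13 + 4 = hour 17.
After model training (finishes hour 17, plus 2-hour gap → hour 19), deployment can start at hour 19 and finishes at hour 28.
All tasks are finished once the last one completes. Finish times: Data ingestion at 4, Data validation at 11, Feature extraction at 5, Hyperparameter sweep at 8, Model training at 17, Evaluation at 13, Deployment at 28. The latest is hour 28.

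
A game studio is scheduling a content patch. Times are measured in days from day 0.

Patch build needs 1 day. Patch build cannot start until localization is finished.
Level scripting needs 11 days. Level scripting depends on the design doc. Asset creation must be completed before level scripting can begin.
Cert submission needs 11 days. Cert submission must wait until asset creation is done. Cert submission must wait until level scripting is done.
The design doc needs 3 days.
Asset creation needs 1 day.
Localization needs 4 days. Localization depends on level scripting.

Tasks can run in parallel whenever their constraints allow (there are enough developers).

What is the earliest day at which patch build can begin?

Asset creation has no prerequisites, so it starts at day 0 and finishes at day 1.
The design doc has no prerequisites, so it starts at day 0 and finishes at day 3.
Level scripting needs all of the design doc (finishes day 3); asset creation (finishes day 1). That puts its earliest start at day 3; it finishes at 3 + 11 = day 14.
Localization cannot begin until level scripting (finishes day 14). It runs from day 14 to 14 + 4 = day 18.
Patch build waits on localization (finishes day 18), so the earliest it can start is day 18.

18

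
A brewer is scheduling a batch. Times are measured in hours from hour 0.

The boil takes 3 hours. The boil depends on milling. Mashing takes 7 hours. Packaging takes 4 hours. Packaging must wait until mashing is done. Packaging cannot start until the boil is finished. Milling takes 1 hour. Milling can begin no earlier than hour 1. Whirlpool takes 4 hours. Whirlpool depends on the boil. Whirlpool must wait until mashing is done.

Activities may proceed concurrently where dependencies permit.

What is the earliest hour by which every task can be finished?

11

Nothing blocks mashing, so it runs from hour 0 to hour 7.
Milling waits on its own release at hour 1, so it starts at hour 1 and finishes at 1 + 1 = hour 2.
The boil waits on milling (finishes hour 2), so it starts at hour 2 and finishes at 2 + 3 = hour 5.
Packaging needs all of mashing (finishes hour 7); the boil (finishes hour 5). That puts its earliest start at hour 7; it finishes at 7 + 4 = hour 11.
Whirlpool has to wait for the boil (finishes hour 5); mashing (finishes hour 7). The latest of these is hour 7, so whirlpool runs hour 7 to 7 + 4 = hour 11.
All tasks are finished once the last one completes. Finish times: Milling at 2, Mashing at 7, The boil at 5, Whirlpool at 11, Packaging at 11. The latest is hour 11.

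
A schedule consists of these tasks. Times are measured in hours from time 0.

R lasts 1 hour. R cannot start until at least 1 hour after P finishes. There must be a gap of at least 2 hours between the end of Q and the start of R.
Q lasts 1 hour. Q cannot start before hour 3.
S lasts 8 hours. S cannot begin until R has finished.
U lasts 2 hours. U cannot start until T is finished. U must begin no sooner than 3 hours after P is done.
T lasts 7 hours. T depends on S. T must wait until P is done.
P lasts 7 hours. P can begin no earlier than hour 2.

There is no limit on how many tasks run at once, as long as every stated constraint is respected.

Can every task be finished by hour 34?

Q waits on its own release at hour 3, so it starts at hour 3 and finishes at 3 + 1 = hour 4.
P waits on its own release at hour 2, so it starts at hour 2 and finishes at 2 + 7 = hour 9.
For R: P (finishes hour 9, plus 1-hour gap → hour 10); Q (finishes hour 4, plus 2-hour gap → hour 6). Taking the maximum gives a start of hour 10, and it finishes at 10 + 1 = hour 11.
S waits on R (finishes hour 11), so it starts at hour 11 and finishes at 11 + 8 = hour 19.
T needs all of S (finishes hour 19); P (finishes hour 9). That puts its earliest start at hour 19; it finishes at 19 + 7 = hour 26.
U needs all of T (finishes hour 26); P (finishes hour 9, plus 3-hour gap → hour 12). That puts its earliest start at hour 26; it finishes at 26 + 2 = hour 28.
Every task is finished by hour 28, which is no later than the deadline of 34, so the schedule is feasible.

Yes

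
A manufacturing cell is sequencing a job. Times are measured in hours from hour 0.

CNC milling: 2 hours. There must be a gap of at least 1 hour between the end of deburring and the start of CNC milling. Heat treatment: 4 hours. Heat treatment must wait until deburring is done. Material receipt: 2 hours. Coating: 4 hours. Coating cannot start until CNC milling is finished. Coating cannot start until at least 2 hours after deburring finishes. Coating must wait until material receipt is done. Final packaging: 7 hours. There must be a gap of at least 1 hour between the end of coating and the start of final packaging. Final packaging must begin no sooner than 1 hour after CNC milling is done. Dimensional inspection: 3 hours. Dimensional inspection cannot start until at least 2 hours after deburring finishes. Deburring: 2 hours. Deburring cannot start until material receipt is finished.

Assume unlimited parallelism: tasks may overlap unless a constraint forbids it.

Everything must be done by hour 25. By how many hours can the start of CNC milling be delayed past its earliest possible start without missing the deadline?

6

Material receipt has no prerequisites, so it starts at hour 0 and finishes at hour 2.
After material receipt (finishes hour 2), deburring can start at hour 2 and finishes at hour 4.
CNC milling cannot begin until deburring (finishes hour 4, plus 1-hour gap → hour 5). It runs from hour 5 to 5 + 2 = hour 7.

Working backward from the deadline:
Nothing follows final packaging; the deadline of hour 25 is its only limit. It must start by 25 − 7 = hour 18.
Coating must finish before final packaging (must start by hour 18, minus 1-hour gap → hour 17). With a 4-hour duration, coating must start by 17 − 4 = hour 13.
CNC milling has several dependents: coating (must start by hour 13); final packaging (must start by hour 18, minus 1-hour gap → hour 17). The earliest of those limits is hour 13, so CNC milling must start by 13 − 2 = hour 11.
So CNC milling can start as early as hour 5 and as late as hour 11, giving 11 − 5 = 6 hours of slack.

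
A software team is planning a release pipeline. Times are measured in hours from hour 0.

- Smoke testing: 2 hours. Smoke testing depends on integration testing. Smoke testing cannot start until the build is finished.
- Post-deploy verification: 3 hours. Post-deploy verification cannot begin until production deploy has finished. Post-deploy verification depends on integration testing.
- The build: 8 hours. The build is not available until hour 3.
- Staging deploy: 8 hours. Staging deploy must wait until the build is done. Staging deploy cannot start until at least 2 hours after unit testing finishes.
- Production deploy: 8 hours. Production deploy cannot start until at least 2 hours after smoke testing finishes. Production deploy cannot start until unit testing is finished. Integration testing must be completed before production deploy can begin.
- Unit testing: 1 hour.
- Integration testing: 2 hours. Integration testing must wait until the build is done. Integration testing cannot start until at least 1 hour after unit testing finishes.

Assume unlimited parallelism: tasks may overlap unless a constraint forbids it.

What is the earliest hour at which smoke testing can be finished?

15

Unit testing can start immediately at hour 0; it finishes at hour 1.
The build cannot begin until its own release at hour 3. It runs from hour 3 to 3 + 8 = hour 11.
Integration testing has to wait for the build (finishes hour 11); unit testing (finishes hour 1, plus 1-hour gap → hour 2). The latest of these is hour 11, so integration testing runs hour 11 to 11 + 2 = hour 13.
For smoke testing: integration testing (finishes hour 13); the build (finishes hour 11). Taking the maximum gives a start of hour 13, and it finishes at 13 + 2 = hour 15.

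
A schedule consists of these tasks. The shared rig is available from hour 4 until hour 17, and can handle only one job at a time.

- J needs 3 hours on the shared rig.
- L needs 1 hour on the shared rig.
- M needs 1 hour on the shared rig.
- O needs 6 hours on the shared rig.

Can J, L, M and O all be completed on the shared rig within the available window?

The shared rig window is 17 − 4 = 13 hours.
Running back to back, the jobs need 3 + 1 + 1 + 6 = 11 hours on the shared rig.
Since 11 ≤ 13, they fit within the window.

Yes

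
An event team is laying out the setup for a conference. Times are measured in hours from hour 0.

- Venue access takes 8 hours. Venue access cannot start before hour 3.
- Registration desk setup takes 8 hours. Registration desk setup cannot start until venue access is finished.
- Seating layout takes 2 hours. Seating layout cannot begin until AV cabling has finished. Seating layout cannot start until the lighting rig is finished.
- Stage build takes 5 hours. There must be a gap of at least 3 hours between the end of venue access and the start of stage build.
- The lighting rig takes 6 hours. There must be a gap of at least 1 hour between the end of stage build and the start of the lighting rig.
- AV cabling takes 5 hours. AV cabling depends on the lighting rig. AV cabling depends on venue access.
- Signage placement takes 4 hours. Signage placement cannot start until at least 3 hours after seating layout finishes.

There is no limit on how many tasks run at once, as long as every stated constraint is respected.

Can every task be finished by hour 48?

Yes

Venue access waits on its own release at hour 3, so it starts at hour 3 and finishes at 3 + 8 = hour 11.
Registration desk setup cannot begin until venue access (finishes hour 11). It runs from hour 11 to 11 + 8 = hour 19.
After venue access (finishes hour 11, plus 3-hour gap → hour 14), stage build can start at hour 14 and finishes at hour 19.
The lighting rig waits on stage build (finishes hour 19, plus 1-hour gap → hour 20), so it starts at hour 20 and finishes at 20 + 6 = hour 26.
AV cabling cannot start until the lighting rig (finishes hour 26); venue access (finishes hour 11). The controlling bound is hour 26, so AV cabling finishes at 26 + 5 = hour 31.
Seating layout has to wait for AV cabling (finishes hour 31); the lighting rig (finishes hour 26). The latest of these is hour 31, so seating layout runs hour 31 to 31 + 2 = hour 33.
Signage placement waits on seating layout (finishes hour 33, plus 3-hour gap → hour 36), so it starts at hour 36 and finishes at 36 + 4 = hour 40.
Every task is finished by hour 40, which is no later than the deadline of 48, so the schedule is feasible.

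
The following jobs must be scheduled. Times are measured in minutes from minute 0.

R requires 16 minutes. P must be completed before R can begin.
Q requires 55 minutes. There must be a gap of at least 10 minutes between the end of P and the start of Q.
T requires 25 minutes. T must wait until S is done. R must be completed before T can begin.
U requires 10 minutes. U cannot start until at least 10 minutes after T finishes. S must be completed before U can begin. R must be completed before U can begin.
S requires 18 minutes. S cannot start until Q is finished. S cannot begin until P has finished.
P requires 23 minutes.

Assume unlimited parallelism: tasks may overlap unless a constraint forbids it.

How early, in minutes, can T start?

P has no prerequisites, so it starts at minute 0 and finishes at minute 23.
R cannot begin until P (finishes minute 23). It runs from minute 23 to 23 + 16 = minute 39.
Q cannot begin until P (finishes minute 23, plus 10-minute gap → minute 33). It runs from minute 33 to 33 + 55 = minute 88.
S needs all of Q (finishes minute 88); P (finishes minute 23). That puts its earliest start at minute 88; it finishes at 88 + 18 = minute 106.
T waits on S (finishes minute 106); R (finishes minute 39). The latest of these is minute 106, which is the earliest T can start.

106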